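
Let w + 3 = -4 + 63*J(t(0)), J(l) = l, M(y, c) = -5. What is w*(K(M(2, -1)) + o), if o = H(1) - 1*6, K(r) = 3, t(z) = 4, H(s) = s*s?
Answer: -490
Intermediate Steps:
H(s) = s²
w = 245 (w = -3 + (-4 + 63*4) = -3 + (-4 + 252) = -3 + 248 = 245)
o = -5 (o = 1² - 1*6 = 1 - 6 = -5)
w*(K(M(2, -1)) + o) = 245*(3 - 5) = 245*(-2) = -490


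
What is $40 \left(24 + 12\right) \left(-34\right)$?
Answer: $-48960$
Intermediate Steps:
$40 \left(24 + 12\right) \left(-34\right) = 40 \cdot 36 \left(-34\right) = 1440 \left(-34\right) = -48960$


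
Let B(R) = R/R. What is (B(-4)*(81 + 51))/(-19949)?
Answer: -132/19949 ≈ -0.0066169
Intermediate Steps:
B(R) = 1
(B(-4)*(81 + 51))/(-19949) = (1*(81 + 51))/(-19949) = (1*132)*(-1/19949) = 132*(-1/19949) = -132/19949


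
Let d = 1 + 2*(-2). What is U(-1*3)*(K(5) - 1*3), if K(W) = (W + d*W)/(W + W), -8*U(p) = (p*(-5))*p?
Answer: -45/2 ≈ -22.500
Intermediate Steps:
d = -3 (d = 1 - 4 = -3)
U(p) = 5*p²/8 (U(p) = -p*(-5)*p/8 = -(-5*p)*p/8 = -(-5)*p²/8 = 5*p²/8)
K(W) = -1 (K(W) = (W - 3*W)/(W + W) = (-2*W)/((2*W)) = (-2*W)*(1/(2*W)) = -1)
U(-1*3)*(K(5) - 1*3) = (5*(-1*3)²/8)*(-1 - 1*3) = ((5/8)*(-3)²)*(-1 - 3) = ((5/8)*9)*(-4) = (45/8)*(-4) = -45/2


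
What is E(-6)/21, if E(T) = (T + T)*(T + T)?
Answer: 48/7 ≈ 6.8571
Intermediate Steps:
E(T) = 4*T**2 (E(T) = (2*T)*(2*T) = 4*T**2)
E(-6)/21 = (4*(-6)**2)/21 = (4*36)/21 = (1/21)*144 = 48/7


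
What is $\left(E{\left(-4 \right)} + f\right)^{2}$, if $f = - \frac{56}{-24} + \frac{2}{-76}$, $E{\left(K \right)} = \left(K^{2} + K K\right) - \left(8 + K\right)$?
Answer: $\frac{11937025}{12996} \approx 918.52$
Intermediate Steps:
$E{\left(K \right)} = -8 - K + 2 K^{2}$ ($E{\left(K \right)} = \left(K^{2} + K^{2}\right) - \left(8 + K\right) = 2 K^{2} - \left(8 + K\right) = -8 - K + 2 K^{2}$)
$f = \frac{263}{114}$ ($f = \left(-56\right) \left(- \frac{1}{24}\right) + 2 \left(- \frac{1}{76}\right) = \frac{7}{3} - \frac{1}{38} = \frac{263}{114} \approx 2.307$)
$\left(E{\left(-4 \right)} + f\right)^{2} = \left(\left(-8 - -4 + 2 \left(-4\right)^{2}\right) + \frac{263}{114}\right)^{2} = \left(\left(-8 + 4 + 2 \cdot 16\right) + \frac{263}{114}\right)^{2} = \left(\left(-8 + 4 + 32\right) + \frac{263}{114}\right)^{2} = \left(28 + \frac{263}{114}\right)^{2} = \left(\frac{3455}{114}\right)^{2} = \frac{11937025}{12996}$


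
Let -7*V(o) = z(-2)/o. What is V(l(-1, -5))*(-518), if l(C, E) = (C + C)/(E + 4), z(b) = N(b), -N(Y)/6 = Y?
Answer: 444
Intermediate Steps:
N(Y) = -6*Y
z(b) = -6*b
l(C, E) = 2*C/(4 + E) (l(C, E) = (2*C)/(4 + E) = 2*C/(4 + E))
V(o) = -12/(7*o) (V(o) = -(-6*(-2))/(7*o) = -12/(7*o))
V(l(-1, -5))*(-518) = -12/(7*(2*(-1)/(4 - 5)))*(-518) = -12/(7*(2*(-1)/(-1)))*(-518) = -12/(7*(2*(-1)*(-1)))*(-518) = -12/7/2*(-518) = -12/7*½*(-518) = -6/7*(-518) = 444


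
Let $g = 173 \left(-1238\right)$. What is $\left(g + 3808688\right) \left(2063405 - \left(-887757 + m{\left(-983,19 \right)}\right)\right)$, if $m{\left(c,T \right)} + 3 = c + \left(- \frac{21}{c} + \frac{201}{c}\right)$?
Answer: $\frac{10431141828711296}{983} \approx 1.0612 \cdot 10^{13}$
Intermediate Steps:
$m{\left(c,T \right)} = -3 + c + \frac{180}{c}$ ($m{\left(c,T \right)} = -3 + \left(c + \left(- \frac{21}{c} + \frac{201}{c}\right)\right) = -3 + \left(c + \frac{180}{c}\right) = -3 + c + \frac{180}{c}$)
$g = -214174$
$\left(g + 3808688\right) \left(2063405 - \left(-887757 + m{\left(-983,19 \right)}\right)\right) = \left(-214174 + 3808688\right) \left(2063405 + \left(887757 - \left(-3 - 983 + \frac{180}{-983}\right)\right)\right) = 3594514 \left(2063405 + \left(887757 - \left(-3 - 983 + 180 \left(- \frac{1}{983}\right)\right)\right)\right) = 3594514 \left(2063405 + \left(887757 - \left(-3 - 983 - \frac{180}{983}\right)\right)\right) = 3594514 \left(2063405 + \left(887757 - - \frac{969418}{983}\right)\right) = 3594514 \left(2063405 + \left(887757 + \frac{969418}{983}\right)\right) = 3594514 \left(2063405 + \frac{873634549}{983}\right) = 3594514 \cdot \frac{2901961664}{983} = \frac{10431141828711296}{983}$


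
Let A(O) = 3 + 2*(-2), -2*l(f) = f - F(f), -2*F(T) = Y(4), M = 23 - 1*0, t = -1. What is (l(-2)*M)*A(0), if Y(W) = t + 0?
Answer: -115/4 ≈ -28.750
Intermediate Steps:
M = 23 (M = 23 + 0 = 23)
Y(W) = -1 (Y(W) = -1 + 0 = -1)
F(T) = ½ (F(T) = -½*(-1) = ½)
l(f) = ¼ - f/2 (l(f) = -(f - 1*½)/2 = -(f - ½)/2 = -(-½ + f)/2 = ¼ - f/2)
A(O) = -1 (A(O) = 3 - 4 = -1)
(l(-2)*M)*A(0) = ((¼ - ½*(-2))*23)*(-1) = ((¼ + 1)*23)*(-1) = ((5/4)*23)*(-1) = (115/4)*(-1) = -115/4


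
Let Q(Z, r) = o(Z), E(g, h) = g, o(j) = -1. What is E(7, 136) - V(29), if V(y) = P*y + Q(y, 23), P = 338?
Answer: -9794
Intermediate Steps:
Q(Z, r) = -1
V(y) = -1 + 338*y (V(y) = 338*y - 1 = -1 + 338*y)
E(7, 136) - V(29) = 7 - (-1 + 338*29) = 7 - (-1 + 9802) = 7 - 1*9801 = 7 - 9801 = -9794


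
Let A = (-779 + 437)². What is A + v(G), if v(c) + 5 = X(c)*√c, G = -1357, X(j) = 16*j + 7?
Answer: 116959 - 21705*I*√1357 ≈ 1.1696e+5 - 7.9956e+5*I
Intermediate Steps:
X(j) = 7 + 16*j
A = 116964 (A = (-342)² = 116964)
v(c) = -5 + √c*(7 + 16*c) (v(c) = -5 + (7 + 16*c)*√c = -5 + √c*(7 + 16*c))
A + v(G) = 116964 + (-5 + √(-1357)*(7 + 16*(-1357))) = 116964 + (-5 + (I*√1357)*(7 - 21712)) = 116964 + (-5 + (I*√1357)*(-21705)) = 116964 + (-5 - 21705*I*√1357) = 116959 - 21705*I*√1357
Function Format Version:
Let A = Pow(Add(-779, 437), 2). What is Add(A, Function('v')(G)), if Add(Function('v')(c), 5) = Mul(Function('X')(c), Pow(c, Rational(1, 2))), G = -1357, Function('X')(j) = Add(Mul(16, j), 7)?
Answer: Add(116959, Mul(-21705, I, Pow(1357, Rational(1, 2)))) ≈ Add(1.1696e+5, Mul(-7.9956e+5, I))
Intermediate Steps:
Function('X')(j) = Add(7, Mul(16, j))
A = 116964 (A = Pow(-342, 2) = 116964)
Function('v')(c) = Add(-5, Mul(Pow(c, Rational(1, 2)), Add(7, Mul(16, c)))) (Function('v')(c) = Add(-5, Mul(Add(7, Mul(16, c)), Pow(c, Rational(1, 2)))) = Add(-5, Mul(Pow(c, Rational(1, 2)), Add(7, Mul(16, c)))))
Add(A, Function('v')(G)) = Add(116964, Add(-5, Mul(Pow(-1357, Rational(1, 2)), Add(7, Mul(16, -1357))))) = Add(116964, Add(-5, Mul(Mul(I, Pow(1357, Rational(1, 2))), Add(7, -21712)))) = Add(116964, Add(-5, Mul(Mul(I, Pow(1357, Rational(1, 2))), -21705))) = Add(116964, Add(-5, Mul(-21705, I, Pow(1357, Rational(1, 2))))) = Add(116959, Mul(-21705, I, Pow(1357, Rational(1, 2))))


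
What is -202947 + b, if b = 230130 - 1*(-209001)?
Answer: 236184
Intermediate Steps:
b = 439131 (b = 230130 + 209001 = 439131)
-202947 + b = -202947 + 439131 = 236184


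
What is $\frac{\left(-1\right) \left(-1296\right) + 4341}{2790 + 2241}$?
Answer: $\frac{1879}{1677} \approx 1.1205$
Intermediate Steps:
$\frac{\left(-1\right) \left(-1296\right) + 4341}{2790 + 2241} = \frac{1296 + 4341}{5031} = 5637 \cdot \frac{1}{5031} = \frac{1879}{1677}$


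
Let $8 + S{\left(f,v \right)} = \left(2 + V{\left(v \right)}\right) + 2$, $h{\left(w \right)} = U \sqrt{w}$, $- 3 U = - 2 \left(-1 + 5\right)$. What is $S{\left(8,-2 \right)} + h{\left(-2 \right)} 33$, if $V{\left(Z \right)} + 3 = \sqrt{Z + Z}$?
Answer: $-7 + 2 i + 88 i \sqrt{2} \approx -7.0 + 126.45 i$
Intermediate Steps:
$U = \frac{8}{3}$ ($U = - \frac{\left(-2\right) \left(-1 + 5\right)}{3} = - \frac{\left(-2\right) 4}{3} = \left(- \frac{1}{3}\right) \left(-8\right) = \frac{8}{3} \approx 2.6667$)
$V{\left(Z \right)} = -3 + \sqrt{2} \sqrt{Z}$ ($V{\left(Z \right)} = -3 + \sqrt{Z + Z} = -3 + \sqrt{2 Z} = -3 + \sqrt{2} \sqrt{Z}$)
$h{\left(w \right)} = \frac{8 \sqrt{w}}{3}$
$S{\left(f,v \right)} = -7 + \sqrt{2} \sqrt{v}$ ($S{\left(f,v \right)} = -8 + \left(\left(2 + \left(-3 + \sqrt{2} \sqrt{v}\right)\right) + 2\right) = -8 + \left(\left(-1 + \sqrt{2} \sqrt{v}\right) + 2\right) = -8 + \left(1 + \sqrt{2} \sqrt{v}\right) = -7 + \sqrt{2} \sqrt{v}$)
$S{\left(8,-2 \right)} + h{\left(-2 \right)} 33 = \left(-7 + \sqrt{2} \sqrt{-2}\right) + \frac{8 \sqrt{-2}}{3} \cdot 33 = \left(-7 + \sqrt{2} i \sqrt{2}\right) + \frac{8 i \sqrt{2}}{3} \cdot 33 = \left(-7 + 2 i\right) + \frac{8 i \sqrt{2}}{3} \cdot 33 = \left(-7 + 2 i\right) + 88 i \sqrt{2} = -7 + 2 i + 88 i \sqrt{2}$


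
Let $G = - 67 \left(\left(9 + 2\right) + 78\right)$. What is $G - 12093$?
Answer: $-18056$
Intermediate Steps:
$G = -5963$ ($G = - 67 \left(11 + 78\right) = \left(-67\right) 89 = -5963$)
$G - 12093 = -5963 - 12093 = -18056$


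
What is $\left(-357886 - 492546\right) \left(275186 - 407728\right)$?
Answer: $112717958144$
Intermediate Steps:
$\left(-357886 - 492546\right) \left(275186 - 407728\right) = \left(-850432\right) \left(-132542\right) = 112717958144$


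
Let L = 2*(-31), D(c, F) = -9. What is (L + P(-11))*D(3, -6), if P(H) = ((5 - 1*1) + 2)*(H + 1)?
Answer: 1098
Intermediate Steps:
L = -62
P(H) = 6 + 6*H (P(H) = ((5 - 1) + 2)*(1 + H) = (4 + 2)*(1 + H) = 6*(1 + H) = 6 + 6*H)
(L + P(-11))*D(3, -6) = (-62 + (6 + 6*(-11)))*(-9) = (-62 + (6 - 66))*(-9) = (-62 - 60)*(-9) = -122*(-9) = 1098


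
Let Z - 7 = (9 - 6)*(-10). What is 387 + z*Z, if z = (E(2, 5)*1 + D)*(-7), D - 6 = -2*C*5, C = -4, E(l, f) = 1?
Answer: 7954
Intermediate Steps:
Z = -23 (Z = 7 + (9 - 6)*(-10) = 7 + 3*(-10) = 7 - 30 = -23)
D = 46 (D = 6 - 2*(-4)*5 = 6 + 8*5 = 6 + 40 = 46)
z = -329 (z = (1*1 + 46)*(-7) = (1 + 46)*(-7) = 47*(-7) = -329)
387 + z*Z = 387 - 329*(-23) = 387 + 7567 = 7954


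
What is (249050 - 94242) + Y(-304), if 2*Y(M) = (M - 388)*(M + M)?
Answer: 365176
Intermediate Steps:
Y(M) = M*(-388 + M) (Y(M) = ((M - 388)*(M + M))/2 = ((-388 + M)*(2*M))/2 = (2*M*(-388 + M))/2 = M*(-388 + M))
(249050 - 94242) + Y(-304) = (249050 - 94242) - 304*(-388 - 304) = 154808 - 304*(-692) = 154808 + 210368 = 365176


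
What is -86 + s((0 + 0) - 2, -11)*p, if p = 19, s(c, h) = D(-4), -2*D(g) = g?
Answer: -48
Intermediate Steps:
D(g) = -g/2
s(c, h) = 2 (s(c, h) = -½*(-4) = 2)
-86 + s((0 + 0) - 2, -11)*p = -86 + 2*19 = -86 + 38 = -48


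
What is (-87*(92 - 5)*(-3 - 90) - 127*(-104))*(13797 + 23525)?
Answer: 26764539250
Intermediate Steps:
(-87*(92 - 5)*(-3 - 90) - 127*(-104))*(13797 + 23525) = (-7569*(-93) + 13208)*37322 = (-87*(-8091) + 13208)*37322 = (703917 + 13208)*37322 = 717125*37322 = 26764539250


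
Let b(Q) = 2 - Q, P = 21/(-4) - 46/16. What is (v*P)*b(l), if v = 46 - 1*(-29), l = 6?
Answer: 4875/2 ≈ 2437.5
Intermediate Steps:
P = -65/8 (P = 21*(-¼) - 46*1/16 = -21/4 - 23/8 = -65/8 ≈ -8.1250)
v = 75 (v = 46 + 29 = 75)
(v*P)*b(l) = (75*(-65/8))*(2 - 1*6) = -4875*(2 - 6)/8 = -4875/8*(-4) = 4875/2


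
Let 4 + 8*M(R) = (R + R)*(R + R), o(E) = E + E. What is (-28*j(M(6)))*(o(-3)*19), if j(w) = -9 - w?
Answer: -84588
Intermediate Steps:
o(E) = 2*E
M(R) = -1/2 + R**2/2 (M(R) = -1/2 + ((R + R)*(R + R))/8 = -1/2 + ((2*R)*(2*R))/8 = -1/2 + (4*R**2)/8 = -1/2 + R**2/2)
(-28*j(M(6)))*(o(-3)*19) = (-28*(-9 - (-1/2 + (1/2)*6**2)))*((2*(-3))*19) = (-28*(-9 - (-1/2 + (1/2)*36)))*(-6*19) = -28*(-9 - (-1/2 + 18))*(-114) = -28*(-9 - 1*35/2)*(-114) = -28*(-9 - 35/2)*(-114) = -28*(-53/2)*(-114) = 742*(-114) = -84588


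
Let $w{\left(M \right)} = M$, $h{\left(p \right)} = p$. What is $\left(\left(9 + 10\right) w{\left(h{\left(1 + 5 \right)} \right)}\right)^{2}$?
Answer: $12996$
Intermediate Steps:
$\left(\left(9 + 10\right) w{\left(h{\left(1 + 5 \right)} \right)}\right)^{2} = \left(\left(9 + 10\right) \left(1 + 5\right)\right)^{2} = \left(19 \cdot 6\right)^{2} = 114^{2} = 12996$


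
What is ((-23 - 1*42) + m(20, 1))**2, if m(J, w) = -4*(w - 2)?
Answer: 3721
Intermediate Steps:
m(J, w) = 8 - 4*w (m(J, w) = -4*(-2 + w) = 8 - 4*w)
((-23 - 1*42) + m(20, 1))**2 = ((-23 - 1*42) + (8 - 4*1))**2 = ((-23 - 42) + (8 - 4))**2 = (-65 + 4)**2 = (-61)**2 = 3721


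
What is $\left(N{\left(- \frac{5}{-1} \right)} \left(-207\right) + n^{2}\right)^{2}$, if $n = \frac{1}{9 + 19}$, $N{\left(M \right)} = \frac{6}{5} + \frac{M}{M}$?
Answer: $\frac{3186806936569}{15366400} \approx 2.0739 \cdot 10^{5}$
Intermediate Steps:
$N{\left(M \right)} = \frac{11}{5}$ ($N{\left(M \right)} = 6 \cdot \frac{1}{5} + 1 = \frac{6}{5} + 1 = \frac{11}{5}$)
$n = \frac{1}{28} \approx 0.035714$
$\left(N{\left(- \frac{5}{-1} \right)} \left(-207\right) + n^{2}\right)^{2} = \left(\frac{11}{5} \left(-207\right) + \left(\frac{1}{28}\right)^{2}\right)^{2} = \left(- \frac{2277}{5} + \frac{1}{784}\right)^{2} = \left(- \frac{1785163}{3920}\right)^{2} = \frac{3186806936569}{15366400}$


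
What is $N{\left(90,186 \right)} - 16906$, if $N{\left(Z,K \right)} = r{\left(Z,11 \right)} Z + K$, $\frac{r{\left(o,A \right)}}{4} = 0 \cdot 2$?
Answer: $-16720$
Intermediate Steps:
$r{\left(o,A \right)} = 0$ ($r{\left(o,A \right)} = 4 \cdot 0 \cdot 2 = 4 \cdot 0 = 0$)
$N{\left(Z,K \right)} = K$ ($N{\left(Z,K \right)} = 0 Z + K = 0 + K = K$)
$N{\left(90,186 \right)} - 16906 = 186 - 16906 = -16720$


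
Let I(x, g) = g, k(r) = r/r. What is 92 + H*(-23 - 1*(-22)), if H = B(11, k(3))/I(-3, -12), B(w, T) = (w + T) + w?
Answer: 1127/12 ≈ 93.917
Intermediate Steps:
k(r) = 1
B(w, T) = T + 2*w (B(w, T) = (T + w) + w = T + 2*w)
H = -23/12 (H = (1 + 2*11)/(-12) = (1 + 22)*(-1/12) = 23*(-1/12) = -23/12 ≈ -1.9167)
92 + H*(-23 - 1*(-22)) = 92 - 23*(-23 - 1*(-22))/12 = 92 - 23*(-23 + 22)/12 = 92 - 23/12*(-1) = 92 + 23/12 = 1127/12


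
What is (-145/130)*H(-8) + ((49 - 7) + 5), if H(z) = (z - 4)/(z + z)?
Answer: 4801/104 ≈ 46.163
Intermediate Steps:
H(z) = (-4 + z)/(2*z) (H(z) = (-4 + z)/((2*z)) = (-4 + z)*(1/(2*z)) = (-4 + z)/(2*z))
(-145/130)*H(-8) + ((49 - 7) + 5) = (-145/130)*((½)*(-4 - 8)/(-8)) + ((49 - 7) + 5) = (-145*1/130)*((½)*(-⅛)*(-12)) + (42 + 5) = -29/26*¾ + 47 = -87/104 + 47 = 4801/104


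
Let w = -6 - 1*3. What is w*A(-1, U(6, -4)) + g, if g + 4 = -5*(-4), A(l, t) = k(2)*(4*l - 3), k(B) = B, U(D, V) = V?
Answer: 142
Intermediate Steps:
w = -9 (w = -6 - 3 = -9)
A(l, t) = -6 + 8*l (A(l, t) = 2*(4*l - 3) = 2*(-3 + 4*l) = -6 + 8*l)
g = 16 (g = -4 - 5*(-4) = -4 + 20 = 16)
w*A(-1, U(6, -4)) + g = -9*(-6 + 8*(-1)) + 16 = -9*(-6 - 8) + 16 = -9*(-14) + 16 = 126 + 16 = 142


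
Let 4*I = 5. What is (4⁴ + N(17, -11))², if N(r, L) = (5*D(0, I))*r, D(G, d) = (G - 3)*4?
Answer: 583696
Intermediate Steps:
I = 5/4 (I = (¼)*5 = 5/4 ≈ 1.2500)
D(G, d) = -12 + 4*G (D(G, d) = (-3 + G)*4 = -12 + 4*G)
N(r, L) = -60*r (N(r, L) = (5*(-12 + 4*0))*r = (5*(-12 + 0))*r = (5*(-12))*r = -60*r)
(4⁴ + N(17, -11))² = (4⁴ - 60*17)² = (256 - 1020)² = (-764)² = 583696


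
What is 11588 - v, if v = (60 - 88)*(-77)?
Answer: 9432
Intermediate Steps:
v = 2156 (v = -28*(-77) = 2156)
11588 - v = 11588 - 1*2156 = 11588 - 2156 = 9432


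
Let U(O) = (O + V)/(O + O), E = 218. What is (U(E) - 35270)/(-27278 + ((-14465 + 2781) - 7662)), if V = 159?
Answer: 15377343/20328064 ≈ 0.75646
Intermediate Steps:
U(O) = (159 + O)/(2*O) (U(O) = (O + 159)/(O + O) = (159 + O)/((2*O)) = (159 + O)*(1/(2*O)) = (159 + O)/(2*O))
(U(E) - 35270)/(-27278 + ((-14465 + 2781) - 7662)) = ((1/2)*(159 + 218)/218 - 35270)/(-27278 + ((-14465 + 2781) - 7662)) = ((1/2)*(1/218)*377 - 35270)/(-27278 + (-11684 - 7662)) = (377/436 - 35270)/(-27278 - 19346) = -15377343/436/(-46624) = -15377343/436*(-1/46624) = 15377343/20328064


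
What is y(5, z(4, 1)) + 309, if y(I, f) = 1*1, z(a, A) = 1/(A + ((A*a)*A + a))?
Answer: 310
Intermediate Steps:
z(a, A) = 1/(A + a + a*A**2) (z(a, A) = 1/(A + (a*A**2 + a)) = 1/(A + (a + a*A**2)) = 1/(A + a + a*A**2))
y(I, f) = 1
y(5, z(4, 1)) + 309 = 1 + 309 = 310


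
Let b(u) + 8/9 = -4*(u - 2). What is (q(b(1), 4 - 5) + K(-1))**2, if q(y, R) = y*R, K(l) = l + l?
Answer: 2116/81 ≈ 26.123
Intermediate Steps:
K(l) = 2*l
b(u) = 64/9 - 4*u (b(u) = -8/9 - 4*(u - 2) = -8/9 - 4*(-2 + u) = -8/9 + (8 - 4*u) = 64/9 - 4*u)
q(y, R) = R*y
(q(b(1), 4 - 5) + K(-1))**2 = ((4 - 5)*(64/9 - 4*1) + 2*(-1))**2 = (-(64/9 - 4) - 2)**2 = (-1*28/9 - 2)**2 = (-28/9 - 2)**2 = (-46/9)**2 = 2116/81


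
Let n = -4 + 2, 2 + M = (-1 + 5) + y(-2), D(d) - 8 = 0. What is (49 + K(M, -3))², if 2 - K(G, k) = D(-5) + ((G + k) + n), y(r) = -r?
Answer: 1936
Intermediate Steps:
D(d) = 8 (D(d) = 8 + 0 = 8)
M = 4 (M = -2 + ((-1 + 5) - 1*(-2)) = -2 + (4 + 2) = -2 + 6 = 4)
n = -2
K(G, k) = -4 - G - k (K(G, k) = 2 - (8 + ((G + k) - 2)) = 2 - (8 + (-2 + G + k)) = 2 - (6 + G + k) = 2 + (-6 - G - k) = -4 - G - k)
(49 + K(M, -3))² = (49 + (-4 - 1*4 - 1*(-3)))² = (49 + (-4 - 4 + 3))² = (49 - 5)² = 44² = 1936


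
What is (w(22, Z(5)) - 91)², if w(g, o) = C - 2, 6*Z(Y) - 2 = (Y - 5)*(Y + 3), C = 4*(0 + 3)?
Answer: 6561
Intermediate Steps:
C = 12 (C = 4*3 = 12)
Z(Y) = ⅓ + (-5 + Y)*(3 + Y)/6 (Z(Y) = ⅓ + ((Y - 5)*(Y + 3))/6 = ⅓ + ((-5 + Y)*(3 + Y))/6 = ⅓ + (-5 + Y)*(3 + Y)/6)
w(g, o) = 10 (w(g, o) = 12 - 2 = 10)
(w(22, Z(5)) - 91)² = (10 - 91)² = (-81)² = 6561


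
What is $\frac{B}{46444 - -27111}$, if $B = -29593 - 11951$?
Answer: $- \frac{41544}{73555} \approx -0.5648$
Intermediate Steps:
$B = -41544$
$\frac{B}{46444 - -27111} = - \frac{41544}{46444 - -27111} = - \frac{41544}{46444 + 27111} = - \frac{41544}{73555}$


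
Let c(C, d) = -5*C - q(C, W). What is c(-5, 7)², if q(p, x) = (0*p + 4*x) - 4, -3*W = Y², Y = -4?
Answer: 22801/9 ≈ 2533.4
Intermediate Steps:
W = -16/3 (W = -⅓*(-4)² = -⅓*16 = -16/3 ≈ -5.3333)
q(p, x) = -4 + 4*x (q(p, x) = (0 + 4*x) - 4 = 4*x - 4 = -4 + 4*x)
c(C, d) = 76/3 - 5*C (c(C, d) = -5*C - (-4 + 4*(-16/3)) = -5*C - (-4 - 64/3) = -5*C - 1*(-76/3) = -5*C + 76/3 = 76/3 - 5*C)
c(-5, 7)² = (76/3 - 5*(-5))² = (76/3 + 25)² = (151/3)² = 22801/9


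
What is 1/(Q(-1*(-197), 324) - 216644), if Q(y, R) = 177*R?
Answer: -1/159296 ≈ -6.2776e-6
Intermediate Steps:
1/(Q(-1*(-197), 324) - 216644) = 1/(177*324 - 216644) = 1/(57348 - 216644) = 1/(-159296) = -1/159296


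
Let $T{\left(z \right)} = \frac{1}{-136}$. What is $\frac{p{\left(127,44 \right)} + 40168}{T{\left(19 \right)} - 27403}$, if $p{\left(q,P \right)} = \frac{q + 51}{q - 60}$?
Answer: $- \frac{366035024}{249696203} \approx -1.4659$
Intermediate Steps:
$p{\left(q,P \right)} = \frac{51 + q}{-60 + q}$
$T{\left(z \right)} = - \frac{1}{136}$
$\frac{p{\left(127,44 \right)} + 40168}{T{\left(19 \right)} - 27403} = \frac{\frac{51 + 127}{-60 + 127} + 40168}{- \frac{1}{136} - 27403} = \frac{\frac{1}{67} \cdot 178 + 40168}{- \frac{3726809}{136}} = \left(\frac{1}{67} \cdot 178 + 40168\right) \left(- \frac{136}{3726809}\right) = \left(\frac{178}{67} + 40168\right) \left(- \frac{136}{3726809}\right) = \frac{2691434}{67} \left(- \frac{136}{3726809}\right) = - \frac{366035024}{249696203}$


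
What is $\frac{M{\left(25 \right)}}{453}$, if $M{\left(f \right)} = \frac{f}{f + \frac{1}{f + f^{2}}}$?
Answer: $\frac{16250}{7361703} \approx 0.0022074$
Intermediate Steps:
$M{\left(f \right)} = \frac{f}{f + \frac{1}{f + f^{2}}}$
$\frac{M{\left(25 \right)}}{453} = \frac{25^{2} \frac{1}{1 + 25^{2} + 25^{3}} \left(1 + 25\right)}{453} = \frac{625 \frac{1}{1 + 625 + 15625} \cdot 26}{453} = \frac{625 \cdot \frac{1}{16251} \cdot 26}{453} = \frac{1}{453} \cdot \frac{16250}{16251} = \frac{16250}{7361703}$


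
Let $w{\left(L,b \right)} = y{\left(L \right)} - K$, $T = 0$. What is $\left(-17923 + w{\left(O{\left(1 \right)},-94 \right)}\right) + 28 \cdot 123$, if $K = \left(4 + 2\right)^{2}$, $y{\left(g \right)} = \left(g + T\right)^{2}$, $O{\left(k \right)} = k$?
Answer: $-14514$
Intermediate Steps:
$y{\left(g \right)} = g^{2}$ ($y{\left(g \right)} = \left(g + 0\right)^{2} = g^{2}$)
$K = 36$ ($K = 6^{2} = 36$)
$w{\left(L,b \right)} = -36 + L^{2}$ ($w{\left(L,b \right)} = L^{2} - 36 = -36 + L^{2}$)
$\left(-17923 + w{\left(O{\left(1 \right)},-94 \right)}\right) + 28 \cdot 123 = \left(-17923 - \left(36 - 1^{2}\right)\right) + 28 \cdot 123 = \left(-17923 + \left(-36 + 1\right)\right) + 3444 = \left(-17923 - 35\right) + 3444 = -17958 + 3444 = -14514$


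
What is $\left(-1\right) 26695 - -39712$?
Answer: $13017$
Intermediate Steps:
$\left(-1\right) 26695 - -39712 = -26695 + 39712 = 13017$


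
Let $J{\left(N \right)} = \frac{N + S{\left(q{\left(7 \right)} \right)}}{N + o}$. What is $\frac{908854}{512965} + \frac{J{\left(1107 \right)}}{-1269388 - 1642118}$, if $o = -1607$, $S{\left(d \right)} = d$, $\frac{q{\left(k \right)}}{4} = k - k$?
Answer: $\frac{88204500327617}{49783355843000} \approx 1.7718$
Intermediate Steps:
$q{\left(k \right)} = 0$ ($q{\left(k \right)} = 4 \left(k - k\right) = 4 \cdot 0 = 0$)
$J{\left(N \right)} = \frac{N}{-1607 + N}$ ($J{\left(N \right)} = \frac{N + 0}{N - 1607} = \frac{N}{-1607 + N}$)
$\frac{908854}{512965} + \frac{J{\left(1107 \right)}}{-1269388 - 1642118} = \frac{908854}{512965} + \frac{1107 \frac{1}{-1607 + 1107}}{-1269388 - 1642118} = 908854 \cdot \frac{1}{512965} + \frac{1107 \frac{1}{-500}}{-2911506} = \frac{908854}{512965} + 1107 \left(- \frac{1}{500}\right) \left(- \frac{1}{2911506}\right) = \frac{908854}{512965} - - \frac{369}{485251000} = \frac{908854}{512965} + \frac{369}{485251000} = \frac{88204500327617}{49783355843000}$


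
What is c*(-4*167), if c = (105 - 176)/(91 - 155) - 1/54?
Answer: -314795/432 ≈ -728.69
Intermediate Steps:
c = 1885/1728 (c = -71/(-64) - 1*1/54 = -71*(-1/64) - 1/54 = 71/64 - 1/54 = 1885/1728 ≈ 1.0909)
c*(-4*167) = 1885*(-4*167)/1728 = (1885/1728)*(-668) = -314795/432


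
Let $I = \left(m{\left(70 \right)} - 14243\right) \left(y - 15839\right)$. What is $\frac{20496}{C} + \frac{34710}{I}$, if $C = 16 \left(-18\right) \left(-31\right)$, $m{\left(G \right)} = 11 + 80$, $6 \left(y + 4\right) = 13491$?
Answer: $\frac{1141065479}{497005857} \approx 2.2959$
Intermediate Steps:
$y = \frac{4489}{2}$ ($y = -4 + \frac{1}{6} \cdot 13491 = -4 + \frac{4497}{2} = \frac{4489}{2} \approx 2244.5$)
$m{\left(G \right)} = 91$
$C = 8928$ ($C = \left(-288\right) \left(-31\right) = 8928$)
$I = 192389364$ ($I = \left(91 - 14243\right) \left(\frac{4489}{2} - 15839\right) = \left(-14152\right) \left(- \frac{27189}{2}\right) = 192389364$)
$\frac{20496}{C} + \frac{34710}{I} = \frac{20496}{8928} + \frac{34710}{192389364} = 20496 \cdot \frac{1}{8928} + 34710 \cdot \frac{1}{192389364} = \frac{427}{186} + \frac{5785}{32064894} = \frac{1141065479}{497005857}$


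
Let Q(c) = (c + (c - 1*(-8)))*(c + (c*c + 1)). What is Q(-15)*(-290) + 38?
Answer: 1346218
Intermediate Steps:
Q(c) = (8 + 2*c)*(1 + c + c²) (Q(c) = (c + (c + 8))*(c + (c² + 1)) = (c + (8 + c))*(c + (1 + c²)) = (8 + 2*c)*(1 + c + c²))
Q(-15)*(-290) + 38 = (8 + 2*(-15)³ + 10*(-15) + 10*(-15)²)*(-290) + 38 = (8 + 2*(-3375) - 150 + 10*225)*(-290) + 38 = (8 - 6750 - 150 + 2250)*(-290) + 38 = -4642*(-290) + 38 = 1346180 + 38 = 1346218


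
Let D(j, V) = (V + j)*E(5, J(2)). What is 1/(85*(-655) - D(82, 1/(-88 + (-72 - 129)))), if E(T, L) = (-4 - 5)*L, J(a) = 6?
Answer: -289/14810437 ≈ -1.9513e-5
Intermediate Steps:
E(T, L) = -9*L
D(j, V) = -54*V - 54*j (D(j, V) = (V + j)*(-9*6) = (V + j)*(-54) = -54*V - 54*j)
1/(85*(-655) - D(82, 1/(-88 + (-72 - 129)))) = 1/(85*(-655) - (-54/(-88 + (-72 - 129)) - 54*82)) = 1/(-55675 - (-54/(-88 - 201) - 4428)) = 1/(-55675 - (-54/(-289) - 4428)) = 1/(-55675 - (-54*(-1/289) - 4428)) = 1/(-55675 - (54/289 - 4428)) = 1/(-55675 - 1*(-1279638/289)) = 1/(-55675 + 1279638/289) = 1/(-14810437/289) = -289/14810437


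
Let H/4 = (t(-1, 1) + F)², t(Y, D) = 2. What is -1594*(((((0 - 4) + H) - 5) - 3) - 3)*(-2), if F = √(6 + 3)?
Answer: 270980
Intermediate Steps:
F = 3 (F = √9 = 3)
H = 100 (H = 4*(2 + 3)² = 4*5² = 4*25 = 100)
-1594*(((((0 - 4) + H) - 5) - 3) - 3)*(-2) = -1594*(((((0 - 4) + 100) - 5) - 3) - 3)*(-2) = -1594*((((-4 + 100) - 5) - 3) - 3)*(-2) = -1594*(((96 - 5) - 3) - 3)*(-2) = -1594*((91 - 3) - 3)*(-2) = -1594*(88 - 3)*(-2) = -135490*(-2) = -1594*(-170) = 270980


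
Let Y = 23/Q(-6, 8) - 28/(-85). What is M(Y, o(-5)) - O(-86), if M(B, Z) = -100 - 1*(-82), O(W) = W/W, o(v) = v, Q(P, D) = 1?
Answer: -19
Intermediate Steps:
O(W) = 1
Y = 1983/85 (Y = 23/1 - 28/(-85) = 23*1 - 28*(-1/85) = 23 + 28/85 = 1983/85 ≈ 23.329)
M(B, Z) = -18 (M(B, Z) = -100 + 82 = -18)
M(Y, o(-5)) - O(-86) = -18 - 1*1 = -18 - 1 = -19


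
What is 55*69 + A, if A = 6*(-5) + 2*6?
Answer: 3777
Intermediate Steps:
A = -18 (A = -30 + 12 = -18)
55*69 + A = 55*69 - 18 = 3795 - 18 = 3777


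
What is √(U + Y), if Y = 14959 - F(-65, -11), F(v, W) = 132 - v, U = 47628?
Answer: √62390 ≈ 249.78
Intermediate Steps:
Y = 14762 (Y = 14959 - (132 - 1*(-65)) = 14959 - (132 + 65) = 14959 - 1*197 = 14959 - 197 = 14762)
√(U + Y) = √(47628 + 14762) = √62390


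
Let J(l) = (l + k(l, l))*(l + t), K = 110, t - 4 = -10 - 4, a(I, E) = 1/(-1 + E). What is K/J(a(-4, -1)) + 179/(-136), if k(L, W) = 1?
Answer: -63599/2856 ≈ -22.269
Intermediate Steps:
t = -10 (t = 4 + (-10 - 4) = 4 - 14 = -10)
J(l) = (1 + l)*(-10 + l) (J(l) = (l + 1)*(l - 10) = (1 + l)*(-10 + l))
K/J(a(-4, -1)) + 179/(-136) = 110/(-10 + (1/(-1 - 1))**2 - 9/(-1 - 1)) + 179/(-136) = 110/(-10 + (1/(-2))**2 - 9/(-2)) + 179*(-1/136) = 110/(-10 + (-1/2)**2 - 9*(-1/2)) - 179/136 = 110/(-10 + 1/4 + 9/2) - 179/136 = 110/(-21/4) - 179/136 = 110*(-4/21) - 179/136 = -440/21 - 179/136 = -63599/2856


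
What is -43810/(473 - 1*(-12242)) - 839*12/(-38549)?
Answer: -312163414/98030107 ≈ -3.1844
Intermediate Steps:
-43810/(473 - 1*(-12242)) - 839*12/(-38549) = -43810/(473 + 12242) - 10068*(-1/38549) = -43810/12715 + 10068/38549 = -43810*1/12715 + 10068/38549 = -8762/2543 + 10068/38549 = -312163414/98030107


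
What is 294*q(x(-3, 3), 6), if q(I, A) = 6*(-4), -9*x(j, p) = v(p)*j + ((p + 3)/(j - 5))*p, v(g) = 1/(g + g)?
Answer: -7056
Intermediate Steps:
v(g) = 1/(2*g)
x(j, p) = -j/(18*p) - p*(3 + p)/(9*(-5 + j)) (x(j, p) = -((1/(2*p))*j + ((p + 3)/(j - 5))*p)/9 = -(j/(2*p) + ((3 + p)/(-5 + j))*p)/9 = -(j/(2*p) + p*(3 + p)/(-5 + j))/9 = -j/(18*p) - p*(3 + p)/(9*(-5 + j)))
q(I, A) = -24
294*q(x(-3, 3), 6) = 294*(-24) = -7056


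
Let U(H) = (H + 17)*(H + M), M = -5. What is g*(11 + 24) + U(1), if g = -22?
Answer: -842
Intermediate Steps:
U(H) = (-5 + H)*(17 + H) (U(H) = (H + 17)*(H - 5) = (17 + H)*(-5 + H) = (-5 + H)*(17 + H))
g*(11 + 24) + U(1) = -22*(11 + 24) + (-85 + 1**2 + 12*1) = -22*35 + (-85 + 1 + 12) = -770 - 72 = -842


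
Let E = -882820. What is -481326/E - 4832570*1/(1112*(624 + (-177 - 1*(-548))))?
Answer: -93343277699/24419684020 ≈ -3.8225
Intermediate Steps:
-481326/E - 4832570*1/(1112*(624 + (-177 - 1*(-548)))) = -481326/(-882820) - 4832570*1/(1112*(624 + (-177 - 1*(-548)))) = -481326*(-1/882820) - 4832570*1/(1112*(624 + (-177 + 548))) = 240663/441410 - 4832570*1/(1112*(624 + 371)) = 240663/441410 - 4832570/(995*1112) = 240663/441410 - 4832570/1106440 = 240663/441410 - 4832570*1/1106440 = 240663/441410 - 483257/110644 = -93343277699/24419684020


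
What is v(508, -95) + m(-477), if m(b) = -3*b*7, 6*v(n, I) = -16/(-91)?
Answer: 2734649/273 ≈ 10017.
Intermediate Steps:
v(n, I) = 8/273 (v(n, I) = (-16/(-91))/6 = (-16*(-1/91))/6 = (⅙)*(16/91) = 8/273)
m(b) = -21*b
v(508, -95) + m(-477) = 8/273 - 21*(-477) = 8/273 + 10017 = 2734649/273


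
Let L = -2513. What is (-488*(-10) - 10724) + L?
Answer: -8357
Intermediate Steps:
(-488*(-10) - 10724) + L = (-488*(-10) - 10724) - 2513 = (4880 - 10724) - 2513 = -5844 - 2513 = -8357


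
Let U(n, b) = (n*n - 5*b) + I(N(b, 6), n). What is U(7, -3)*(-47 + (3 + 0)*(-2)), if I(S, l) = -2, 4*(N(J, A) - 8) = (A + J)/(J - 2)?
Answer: -3286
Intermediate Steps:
N(J, A) = 8 + (A + J)/(4*(-2 + J)) (N(J, A) = 8 + ((A + J)/(J - 2))/4 = 8 + ((A + J)/(-2 + J))/4 = 8 + (A + J)/(4*(-2 + J)))
U(n, b) = -2 + n**2 - 5*b (U(n, b) = (n*n - 5*b) - 2 = (n**2 - 5*b) - 2 = -2 + n**2 - 5*b)
U(7, -3)*(-47 + (3 + 0)*(-2)) = (-2 + 7**2 - 5*(-3))*(-47 + (3 + 0)*(-2)) = (-2 + 49 + 15)*(-47 + 3*(-2)) = 62*(-47 - 6) = 62*(-53) = -3286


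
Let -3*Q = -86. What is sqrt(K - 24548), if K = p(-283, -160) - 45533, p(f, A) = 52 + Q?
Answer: I*sqrt(630003)/3 ≈ 264.58*I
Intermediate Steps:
Q = 86/3 (Q = -1/3*(-86) = 86/3 ≈ 28.667)
p(f, A) = 242/3 (p(f, A) = 52 + 86/3 = 242/3)
K = -136357/3 (K = 242/3 - 45533 = -136357/3 ≈ -45452.)
sqrt(K - 24548) = sqrt(-136357/3 - 24548) = sqrt(-210001/3) = I*sqrt(630003)/3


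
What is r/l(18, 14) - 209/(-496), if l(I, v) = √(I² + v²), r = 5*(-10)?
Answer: 209/496 - 5*√130/26 ≈ -1.7713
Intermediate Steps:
r = -50
r/l(18, 14) - 209/(-496) = -50/√(18² + 14²) - 209/(-496) = -50/√(324 + 196) - 209*(-1/496) = -50*√130/260 + 209/496 = -5*√130/26 + 209/496 = 209/496 - 5*√130/26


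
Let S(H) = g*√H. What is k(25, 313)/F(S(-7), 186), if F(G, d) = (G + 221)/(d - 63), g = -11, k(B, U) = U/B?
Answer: 8508279/1242200 + 423489*I*√7/1242200 ≈ 6.8494 + 0.90199*I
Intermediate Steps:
S(H) = -11*√H
F(G, d) = (221 + G)/(-63 + d)
k(25, 313)/F(S(-7), 186) = (313/25)/(((221 - 11*I*√7)/(-63 + 186))) = (313*(1/25))/(((221 - 11*I*√7)/123)) = 313/(25*(((221 - 11*I*√7)/123))) = 313/(25*(221/123 - 11*I*√7/123))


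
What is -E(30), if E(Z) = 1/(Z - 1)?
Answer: -1/29 ≈ -0.034483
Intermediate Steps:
E(Z) = 1/(-1 + Z)
-E(30) = -1/(-1 + 30) = -1/29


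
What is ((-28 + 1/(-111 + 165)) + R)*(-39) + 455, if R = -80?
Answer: 83993/18 ≈ 4666.3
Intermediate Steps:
((-28 + 1/(-111 + 165)) + R)*(-39) + 455 = ((-28 + 1/(-111 + 165)) - 80)*(-39) + 455 = ((-28 + 1/54) - 80)*(-39) + 455 = (-1511/54 - 80)*(-39) + 455 = -5831/54*(-39) + 455 = 75803/18 + 455 = 83993/18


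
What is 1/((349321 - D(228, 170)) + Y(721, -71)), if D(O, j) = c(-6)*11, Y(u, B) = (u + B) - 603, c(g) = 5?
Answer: 1/349313 ≈ 2.8628e-6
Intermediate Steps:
Y(u, B) = -603 + B + u (Y(u, B) = (B + u) - 603 = -603 + B + u)
D(O, j) = 55 (D(O, j) = 5*11 = 55)
1/((349321 - D(228, 170)) + Y(721, -71)) = 1/((349321 - 1*55) + (-603 - 71 + 721)) = 1/((349321 - 55) + 47) = 1/(349266 + 47) = 1/349313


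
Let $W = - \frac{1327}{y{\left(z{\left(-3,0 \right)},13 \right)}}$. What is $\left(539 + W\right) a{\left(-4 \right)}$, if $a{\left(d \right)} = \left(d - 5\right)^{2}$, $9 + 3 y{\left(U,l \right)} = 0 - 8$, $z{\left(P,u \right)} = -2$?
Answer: $\frac{1064664}{17} \approx 62627.0$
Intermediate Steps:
$y{\left(U,l \right)} = - \frac{17}{3}$ ($y{\left(U,l \right)} = -3 + \frac{0 - 8}{3} = -3 + \frac{1}{3} \left(-8\right) = -3 - \frac{8}{3} = - \frac{17}{3}$)
$a{\left(d \right)} = \left(-5 + d\right)^{2}$
$W = \frac{3981}{17}$ ($W = - \frac{1327}{- \frac{17}{3}} = \left(-1327\right) \left(- \frac{3}{17}\right) = \frac{3981}{17} \approx 234.18$)
$\left(539 + W\right) a{\left(-4 \right)} = \left(539 + \frac{3981}{17}\right) \left(-5 - 4\right)^{2} = \frac{13144 \left(-9\right)^{2}}{17} = \frac{13144}{17} \cdot 81 = \frac{1064664}{17}$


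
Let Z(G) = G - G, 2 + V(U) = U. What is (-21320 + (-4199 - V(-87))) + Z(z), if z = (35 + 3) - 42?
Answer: -25430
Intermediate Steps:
z = -4 (z = 38 - 42 = -4)
V(U) = -2 + U
Z(G) = 0
(-21320 + (-4199 - V(-87))) + Z(z) = (-21320 + (-4199 - (-2 - 87))) + 0 = (-21320 + (-4199 - 1*(-89))) + 0 = (-21320 + (-4199 + 89)) + 0 = (-21320 - 4110) + 0 = -25430 + 0 = -25430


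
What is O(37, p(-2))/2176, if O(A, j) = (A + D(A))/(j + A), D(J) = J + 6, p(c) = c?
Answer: 1/952 ≈ 0.0010504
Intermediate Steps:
D(J) = 6 + J
O(A, j) = (6 + 2*A)/(A + j) (O(A, j) = (A + (6 + A))/(j + A) = (6 + 2*A)/(A + j))
O(37, p(-2))/2176 = (2*(3 + 37)/(37 - 2))/2176 = (2*40/35)*(1/2176) = (2*(1/35)*40)*(1/2176) = (16/7)*(1/2176) = 1/952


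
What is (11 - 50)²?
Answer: 1521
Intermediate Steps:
(11 - 50)² = (-39)² = 1521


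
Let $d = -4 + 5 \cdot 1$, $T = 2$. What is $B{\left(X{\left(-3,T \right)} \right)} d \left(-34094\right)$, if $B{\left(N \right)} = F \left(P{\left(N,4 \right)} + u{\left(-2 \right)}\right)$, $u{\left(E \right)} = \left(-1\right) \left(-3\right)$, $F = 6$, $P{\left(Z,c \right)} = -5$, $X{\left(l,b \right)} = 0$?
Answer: $409128$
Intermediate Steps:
$u{\left(E \right)} = 3$
$B{\left(N \right)} = -12$ ($B{\left(N \right)} = 6 \left(-5 + 3\right) = 6 \left(-2\right) = -12$)
$d = 1$ ($d = -4 + 5 = 1$)
$B{\left(X{\left(-3,T \right)} \right)} d \left(-34094\right) = \left(-12\right) 1 \left(-34094\right) = \left(-12\right) \left(-34094\right) = 409128$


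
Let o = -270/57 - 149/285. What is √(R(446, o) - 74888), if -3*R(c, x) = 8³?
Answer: 2*I*√168882/3 ≈ 273.97*I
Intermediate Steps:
o = -1499/285 (o = -270*1/57 - 149*1/285 = -90/19 - 149/285 = -1499/285 ≈ -5.2597)
R(c, x) = -512/3 (R(c, x) = -⅓*8³ = -⅓*512 = -512/3)
√(R(446, o) - 74888) = √(-512/3 - 74888) = √(-225176/3) = 2*I*√168882/3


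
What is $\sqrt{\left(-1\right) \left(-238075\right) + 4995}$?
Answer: $\sqrt{243070} \approx 493.02$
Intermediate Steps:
$\sqrt{\left(-1\right) \left(-238075\right) + 4995} = \sqrt{238075 + 4995} = \sqrt{243070}$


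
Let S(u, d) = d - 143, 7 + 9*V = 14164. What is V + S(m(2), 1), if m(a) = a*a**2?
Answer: 1431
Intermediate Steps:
V = 1573 (V = -7/9 + (1/9)*14164 = -7/9 + 14164/9 = 1573)
m(a) = a**3
S(u, d) = -143 + d
V + S(m(2), 1) = 1573 + (-143 + 1) = 1573 - 142 = 1431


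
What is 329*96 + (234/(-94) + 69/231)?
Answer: 114294568/3619 ≈ 31582.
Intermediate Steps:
329*96 + (234/(-94) + 69/231) = 31584 + (234*(-1/94) + 69*(1/231)) = 31584 + (-117/47 + 23/77) = 31584 - 7928/3619 = 114294568/3619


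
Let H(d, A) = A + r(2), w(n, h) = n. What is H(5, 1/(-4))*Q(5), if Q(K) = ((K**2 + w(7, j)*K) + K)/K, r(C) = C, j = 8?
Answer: 91/4 ≈ 22.750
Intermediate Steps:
H(d, A) = 2 + A (H(d, A) = A + 2 = 2 + A)
Q(K) = (K**2 + 8*K)/K (Q(K) = ((K**2 + 7*K) + K)/K = (K**2 + 8*K)/K)
H(5, 1/(-4))*Q(5) = (2 + 1/(-4))*(8 + 5) = (2 - 1/4)*13 = (7/4)*13 = 91/4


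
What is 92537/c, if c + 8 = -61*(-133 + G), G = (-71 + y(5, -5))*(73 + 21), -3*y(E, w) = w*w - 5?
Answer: 277611/1360337 ≈ 0.20408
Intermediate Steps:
y(E, w) = 5/3 - w**2/3 (y(E, w) = -(w*w - 5)/3 = -(w**2 - 5)/3 = -(-5 + w**2)/3 = 5/3 - w**2/3)
G = -21902/3 (G = (-71 + (5/3 - 1/3*(-5)**2))*(73 + 21) = (-71 + (5/3 - 1/3*25))*94 = (-71 + (5/3 - 25/3))*94 = (-71 - 20/3)*94 = -233/3*94 = -21902/3 ≈ -7300.7)
c = 1360337/3 (c = -8 - 61*(-133 - 21902/3) = -8 - 61*(-22301/3) = -8 + 1360361/3 = 1360337/3 ≈ 4.5345e+5)
92537/c = 92537/(1360337/3) = 92537*(3/1360337) = 277611/1360337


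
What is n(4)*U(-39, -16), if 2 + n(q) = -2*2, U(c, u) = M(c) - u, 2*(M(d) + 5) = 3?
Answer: -75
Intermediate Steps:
M(d) = -7/2 (M(d) = -5 + (1/2)*3 = -5 + 3/2 = -7/2)
U(c, u) = -7/2 - u
n(q) = -6 (n(q) = -2 - 2*2 = -2 - 1*4 = -2 - 4 = -6)
n(4)*U(-39, -16) = -6*(-7/2 - 1*(-16)) = -6*(-7/2 + 16) = -6*25/2 = -75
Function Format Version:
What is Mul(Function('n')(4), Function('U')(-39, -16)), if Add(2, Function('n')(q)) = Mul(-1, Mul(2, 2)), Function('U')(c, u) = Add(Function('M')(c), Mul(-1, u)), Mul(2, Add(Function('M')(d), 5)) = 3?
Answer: -75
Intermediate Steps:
Function('M')(d) = Rational(-7, 2) (Function('M')(d) = Add(-5, Mul(Rational(1, 2), 3)) = Add(-5, Rational(3, 2)) = Rational(-7, 2))
Function('U')(c, u) = Add(Rational(-7, 2), Mul(-1, u))
Function('n')(q) = -6 (Function('n')(q) = Add(-2, Mul(-1, Mul(2, 2))) = Add(-2, Mul(-1, 4)) = Add(-2, -4) = -6)
Mul(Function('n')(4), Function('U')(-39, -16)) = Mul(-6, Add(Rational(-7, 2), Mul(-1, -16))) = Mul(-6, Add(Rational(-7, 2), 16)) = Mul(-6, Rational(25, 2)) = -75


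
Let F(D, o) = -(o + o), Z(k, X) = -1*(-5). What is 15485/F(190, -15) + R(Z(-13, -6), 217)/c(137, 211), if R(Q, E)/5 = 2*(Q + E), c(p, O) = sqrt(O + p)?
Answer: 3097/6 + 370*sqrt(87)/29 ≈ 635.17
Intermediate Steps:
Z(k, X) = 5
F(D, o) = -2*o
R(Q, E) = 10*E + 10*Q (R(Q, E) = 5*(2*(Q + E)) = 5*(2*(E + Q)) = 5*(2*E + 2*Q) = 10*E + 10*Q)
15485/F(190, -15) + R(Z(-13, -6), 217)/c(137, 211) = 15485/((-2*(-15))) + (10*217 + 10*5)/(sqrt(211 + 137)) = 15485/30 + (2170 + 50)/(sqrt(348)) = 15485*(1/30) + 2220/((2*sqrt(87))) = 3097/6 + 2220*(sqrt(87)/174) = 3097/6 + 370*sqrt(87)/29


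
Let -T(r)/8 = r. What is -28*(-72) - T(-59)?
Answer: 1544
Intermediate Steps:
T(r) = -8*r
-28*(-72) - T(-59) = -28*(-72) - (-8)*(-59) = 2016 - 1*472 = 2016 - 472 = 1544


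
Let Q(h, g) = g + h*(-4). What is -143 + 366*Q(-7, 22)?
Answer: 18157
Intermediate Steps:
Q(h, g) = g - 4*h
-143 + 366*Q(-7, 22) = -143 + 366*(22 - 4*(-7)) = -143 + 366*(22 + 28) = -143 + 366*50 = -143 + 18300 = 18157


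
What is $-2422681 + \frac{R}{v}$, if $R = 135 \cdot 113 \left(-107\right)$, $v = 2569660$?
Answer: $- \frac{1245093618149}{513932} \approx -2.4227 \cdot 10^{6}$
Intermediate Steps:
$R = -1632285$ ($R = 15255 \left(-107\right) = -1632285$)
$-2422681 + \frac{R}{v} = -2422681 - \frac{1632285}{2569660} = -2422681 - \frac{326457}{513932} = - \frac{1245093618149}{513932}$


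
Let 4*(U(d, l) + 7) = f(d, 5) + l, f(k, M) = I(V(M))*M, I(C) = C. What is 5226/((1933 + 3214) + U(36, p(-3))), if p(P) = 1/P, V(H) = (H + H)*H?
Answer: 62712/62429 ≈ 1.0045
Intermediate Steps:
V(H) = 2*H² (V(H) = (2*H)*H = 2*H²)
f(k, M) = 2*M³ (f(k, M) = (2*M²)*M = 2*M³)
U(d, l) = 111/2 + l/4 (U(d, l) = -7 + (2*5³ + l)/4 = -7 + (2*125 + l)/4 = -7 + (250 + l)/4 = -7 + (125/2 + l/4) = 111/2 + l/4)
5226/((1933 + 3214) + U(36, p(-3))) = 5226/((1933 + 3214) + (111/2 + (¼)/(-3))) = 5226/(5147 + (111/2 + (¼)*(-⅓))) = 5226/(5147 + (111/2 - 1/12)) = 5226/(5147 + 665/12) = 5226/(62429/12) = 5226*(12/62429) = 62712/62429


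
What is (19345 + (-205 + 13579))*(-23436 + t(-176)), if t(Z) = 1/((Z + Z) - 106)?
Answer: -351195570391/458 ≈ -7.6680e+8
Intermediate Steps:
t(Z) = 1/(-106 + 2*Z) (t(Z) = 1/(2*Z - 106) = 1/(-106 + 2*Z))
(19345 + (-205 + 13579))*(-23436 + t(-176)) = (19345 + (-205 + 13579))*(-23436 + 1/(2*(-53 - 176))) = (19345 + 13374)*(-23436 + (½)/(-229)) = 32719*(-23436 + (½)*(-1/229)) = 32719*(-23436 - 1/458) = 32719*(-10733689/458) = -351195570391/458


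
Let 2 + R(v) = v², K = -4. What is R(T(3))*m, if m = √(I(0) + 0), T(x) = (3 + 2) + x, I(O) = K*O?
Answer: 0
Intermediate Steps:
I(O) = -4*O
T(x) = 5 + x
m = 0 (m = √(-4*0 + 0) = √(0 + 0) = √0 = 0)
R(v) = -2 + v²
R(T(3))*m = (-2 + (5 + 3)²)*0 = (-2 + 8²)*0 = (-2 + 64)*0 = 62*0 = 0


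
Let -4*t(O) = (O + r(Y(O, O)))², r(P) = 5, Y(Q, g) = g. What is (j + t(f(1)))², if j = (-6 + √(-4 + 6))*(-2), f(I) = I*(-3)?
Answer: 129 - 44*√2 ≈ 66.775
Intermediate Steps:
f(I) = -3*I
j = 12 - 2*√2 (j = (-6 + √2)*(-2) = 12 - 2*√2 ≈ 9.1716)
t(O) = -(5 + O)²/4 (t(O) = -(O + 5)²/4 = -(5 + O)²/4)
(j + t(f(1)))² = ((12 - 2*√2) - (5 - 3*1)²/4)² = ((12 - 2*√2) - (5 - 3)²/4)² = ((12 - 2*√2) - ¼*2²)² = ((12 - 2*√2) - ¼*4)² = ((12 - 2*√2) - 1)² = (11 - 2*√2)²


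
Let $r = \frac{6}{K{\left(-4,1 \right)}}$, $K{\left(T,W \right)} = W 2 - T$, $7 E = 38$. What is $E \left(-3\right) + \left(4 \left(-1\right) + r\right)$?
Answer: $- \frac{135}{7} \approx -19.286$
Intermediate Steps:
$E = \frac{38}{7}$ ($E = \frac{1}{7} \cdot 38 = \frac{38}{7} \approx 5.4286$)
$K{\left(T,W \right)} = - T + 2 W$ ($K{\left(T,W \right)} = 2 W - T = - T + 2 W$)
$r = 1$ ($r = \frac{6}{\left(-1\right) \left(-4\right) + 2 \cdot 1} = \frac{6}{4 + 2} = \frac{6}{6} = 6 \cdot \frac{1}{6} = 1$)
$E \left(-3\right) + \left(4 \left(-1\right) + r\right) = \frac{38}{7} \left(-3\right) + \left(4 \left(-1\right) + 1\right) = - \frac{114}{7} + \left(-4 + 1\right) = - \frac{114}{7} - 3 = - \frac{135}{7}$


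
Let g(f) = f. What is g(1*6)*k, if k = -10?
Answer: -60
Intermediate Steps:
g(1*6)*k = (1*6)*(-10) = 6*(-10) = -60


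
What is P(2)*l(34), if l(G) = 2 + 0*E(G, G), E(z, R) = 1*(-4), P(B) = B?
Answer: 4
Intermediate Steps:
E(z, R) = -4
l(G) = 2 (l(G) = 2 + 0*(-4) = 2 + 0 = 2)
P(2)*l(34) = 2*2 = 4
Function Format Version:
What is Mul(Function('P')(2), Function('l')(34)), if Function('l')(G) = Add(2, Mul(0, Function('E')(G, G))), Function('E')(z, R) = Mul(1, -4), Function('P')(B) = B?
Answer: 4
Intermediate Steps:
Function('E')(z, R) = -4
Function('l')(G) = 2 (Function('l')(G) = Add(2, Mul(0, -4)) = Add(2, 0) = 2)
Mul(Function('P')(2), Function('l')(34)) = Mul(2, 2) = 4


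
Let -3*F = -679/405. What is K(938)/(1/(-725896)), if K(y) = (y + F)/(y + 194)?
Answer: -206943694426/343845 ≈ -6.0185e+5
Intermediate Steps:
F = 679/1215 (F = -(-679)/(3*405) = -⅓*(-679/405) = 679/1215 ≈ 0.55885)
K(y) = (679/1215 + y)/(194 + y) (K(y) = (y + 679/1215)/(y + 194) = (679/1215 + y)/(194 + y))
K(938)/(1/(-725896)) = ((679/1215 + 938)/(194 + 938))/(1/(-725896)) = ((1140349/1215)/1132)/(-1/725896) = ((1/1132)*(1140349/1215))*(-725896) = (1140349/1375380)*(-725896) = -206943694426/343845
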